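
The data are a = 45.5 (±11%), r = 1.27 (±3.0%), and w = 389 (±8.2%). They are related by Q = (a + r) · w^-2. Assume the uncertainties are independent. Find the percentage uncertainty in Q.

Let u = a + r = 46.8. δu = √(δa² + δr²) = √(25.1 + 0.00145) = 5.01, so δu/u = 0.107.
Q is then a monomial in u, w:
δQ/Q = √((δu/u)² + (-2·δw/w)²) = √(0.0115 + 0.0269) = 0.196

19.6%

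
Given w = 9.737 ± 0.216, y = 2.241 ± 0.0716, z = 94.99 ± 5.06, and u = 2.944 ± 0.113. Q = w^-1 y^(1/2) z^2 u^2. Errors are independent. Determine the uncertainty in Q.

Q is a product of powers, so relative uncertainties combine in quadrature:
  (-1·δw/w)² = (-1×0.0222)² = 0.000492;  (½·δy/y)² = (0.5×0.0320)² = 0.000255;  (2·δz/z)² = (2×0.0533)² = 0.0114;  (2·δu/u)² = (2×0.0384)² = 0.00589
δQ/Q = √(0.0180) = 0.134
Q = 12020, so δQ = 0.134 × 12020 = 1610.

1610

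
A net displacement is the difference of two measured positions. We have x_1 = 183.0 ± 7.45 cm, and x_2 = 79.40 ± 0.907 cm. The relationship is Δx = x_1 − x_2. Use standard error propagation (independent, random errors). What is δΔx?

7.51 cm

Each term contributes (cᵢ δxᵢ)² to (δΔx)²:
  (δx_1)² = 55.5;  (δx_2)² = 0.823
δΔx = √(56.3) = 7.51 cm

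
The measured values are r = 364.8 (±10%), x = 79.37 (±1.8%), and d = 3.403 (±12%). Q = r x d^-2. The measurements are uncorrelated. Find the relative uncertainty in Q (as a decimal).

0.261

Products/powers → add relative errors in quadrature, weighted by exponent:
  (1·δr/r)² = (1×0.100)² = 0.0100;  (1·δx/x)² = (1×0.0180)² = 0.000324;  (-2·δd/d)² = (-2×0.120)² = 0.0576
δQ/Q = √(0.0679) = 0.261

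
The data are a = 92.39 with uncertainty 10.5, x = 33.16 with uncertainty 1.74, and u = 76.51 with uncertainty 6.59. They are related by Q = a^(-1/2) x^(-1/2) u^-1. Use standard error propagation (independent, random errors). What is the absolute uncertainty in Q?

Since Q is a product/quotient, work with relative uncertainties:
  (−½·δa/a)² = (-0.5×0.114)² = 0.00323;  (−½·δx/x)² = (-0.5×0.0525)² = 0.000688;  (-1·δu/u)² = (-1×0.0861)² = 0.00742
δQ/Q = √(0.0113) = 0.106
Q = 0.0002361, so δQ = 0.106 × 0.0002361 = 2.51e-05.

2.51e-05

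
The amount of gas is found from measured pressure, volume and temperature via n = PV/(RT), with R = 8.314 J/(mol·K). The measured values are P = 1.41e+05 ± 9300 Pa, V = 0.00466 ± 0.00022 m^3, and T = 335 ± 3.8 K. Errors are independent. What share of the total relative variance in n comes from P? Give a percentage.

(δn/n)² = (1·δP/P)² + (1·δV/V)² + (-1·δT/T)²
  P term: (1×0.0660)² = 0.00435
  V term: (1×0.0472)² = 0.00223
  T term: (-1×0.0113)² = 0.000129
Total = 0.00671. Share from P = 0.00435/0.00671 = 0.649.

64.9%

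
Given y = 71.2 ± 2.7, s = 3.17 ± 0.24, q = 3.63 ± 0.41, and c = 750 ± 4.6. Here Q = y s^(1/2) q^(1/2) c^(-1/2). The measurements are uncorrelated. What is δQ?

For a monomial Q ∝ y, s^(1/2), q^(1/2), c^(-1/2), fractional errors add in quadrature:
  (1·δy/y)² = (1×0.0379)² = 0.00144;  (½·δs/s)² = (0.5×0.0757)² = 0.00143;  (½·δq/q)² = (0.5×0.113)² = 0.00319;  (−½·δc/c)² = (-0.5×0.00613)² = 9.4e-06
δQ/Q = √(0.00607) = 0.0779
Q = 8.82, so δQ = 0.0779 × 8.82 = 0.687.

0.687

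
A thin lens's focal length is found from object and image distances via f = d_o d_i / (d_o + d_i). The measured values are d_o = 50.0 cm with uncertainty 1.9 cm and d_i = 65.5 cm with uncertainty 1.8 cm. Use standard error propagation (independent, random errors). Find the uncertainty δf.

∂f/∂d_o = (d_i/(d_o+d_i))² = 0.322;  ∂f/∂d_i = (d_o/(d_o+d_i))² = 0.187
δf = √((∂f/∂d_o · δd_o)² + (∂f/∂d_i · δd_i)²) = √(0.373 + 0.114) = 0.698 cm

0.698 cm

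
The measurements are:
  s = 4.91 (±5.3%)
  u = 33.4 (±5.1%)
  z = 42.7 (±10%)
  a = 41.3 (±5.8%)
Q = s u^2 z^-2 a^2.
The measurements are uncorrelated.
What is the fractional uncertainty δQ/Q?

0.258

Relative error in a monomial: (δQ/Q)² = Σ (nᵢ · δxᵢ/xᵢ)².
  (1·δs/s)² = (1×0.0530)² = 0.00281;  (2·δu/u)² = (2×0.0510)² = 0.0104;  (-2·δz/z)² = (-2×0.100)² = 0.0400;  (2·δa/a)² = (2×0.0580)² = 0.0135
δQ/Q = √(0.0667) = 0.258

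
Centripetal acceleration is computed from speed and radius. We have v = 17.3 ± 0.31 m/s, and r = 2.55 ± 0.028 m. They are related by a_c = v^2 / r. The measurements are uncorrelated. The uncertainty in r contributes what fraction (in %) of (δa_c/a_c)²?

(δa_c/a_c)² = (2·δv/v)² + (-1·δr/r)²
  v term: (2×0.0179)² = 0.00128
  r term: (-1×0.0110)² = 0.000121
Total = 0.00140. Share from r = 0.000121/0.00140 = 0.0858.

8.58%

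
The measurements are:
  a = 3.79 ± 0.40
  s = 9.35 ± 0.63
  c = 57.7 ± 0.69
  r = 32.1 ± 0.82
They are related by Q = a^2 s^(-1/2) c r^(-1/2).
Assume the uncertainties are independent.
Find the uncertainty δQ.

10.3

Each factor contributes (exponent × relative error)² to (δQ/Q)²:
  (2·δa/a)² = (2×0.106)² = 0.0446;  (−½·δs/s)² = (-0.5×0.0674)² = 0.00114;  (1·δc/c)² = (1×0.0120)² = 0.000143;  (−½·δr/r)² = (-0.5×0.0255)² = 0.000163
δQ/Q = √(0.0460) = 0.214
Q = 47.8, so δQ = 0.214 × 47.8 = 10.3.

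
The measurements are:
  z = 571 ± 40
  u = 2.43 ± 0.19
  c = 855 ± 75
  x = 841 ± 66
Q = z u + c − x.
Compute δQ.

177

Let p = z·u = 1390. δp/p = √((1·δz/z)² + (1·δu/u)²) = √(0.00491 + 0.00611) = 0.105, so δp = 146.
Q = p + c − x: δQ = √(δp² + δc² + δx²) = √(21200 + 5620 + 4360) = 177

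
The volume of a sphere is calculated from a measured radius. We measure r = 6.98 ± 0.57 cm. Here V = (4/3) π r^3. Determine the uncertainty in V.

349 cm^3

Relative error in a monomial: (δV/V)² = Σ (nᵢ · δxᵢ/xᵢ)².
  (3·δr/r)² = (3×0.0817)² = 0.0600
δV/V = √(0.0600) = 0.245
V = 1420 cm^3, so δV = 0.245 × 1420 = 349 cm^3.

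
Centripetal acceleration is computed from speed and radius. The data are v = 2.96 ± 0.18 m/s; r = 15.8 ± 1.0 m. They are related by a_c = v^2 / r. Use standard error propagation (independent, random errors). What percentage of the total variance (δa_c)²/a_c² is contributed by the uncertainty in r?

21.3%

(δa_c/a_c)² = (2·δv/v)² + (-1·δr/r)²
  v term: (2×0.0608)² = 0.0148
  r term: (-1×0.0633)² = 0.00401
Total = 0.0188. Share from r = 0.00401/0.0188 = 0.213.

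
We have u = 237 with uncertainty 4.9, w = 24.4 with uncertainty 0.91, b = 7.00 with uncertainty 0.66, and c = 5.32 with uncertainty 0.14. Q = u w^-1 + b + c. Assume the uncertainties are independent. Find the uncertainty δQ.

0.792

Let p = u·w^-1 = 9.71. δp/p = √((1·δu/u)² + (-1·δw/w)²) = √(0.000427 + 0.00139) = 0.0426, so δp = 0.414.
Q = p + b + c: δQ = √(δp² + δb² + δc²) = √(0.172 + 0.436 + 0.0196) = 0.792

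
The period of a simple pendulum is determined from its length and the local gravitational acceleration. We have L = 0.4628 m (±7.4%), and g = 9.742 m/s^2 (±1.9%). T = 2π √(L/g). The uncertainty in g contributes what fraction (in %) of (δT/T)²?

6.18%

(δT/T)² = (½·δL/L)² + (−½·δg/g)²
  L term: (0.5×0.0740)² = 0.00137
  g term: (-0.5×0.0190)² = 9.02e-05
Total = 0.00146. Share from g = 9.02e-05/0.00146 = 0.0618.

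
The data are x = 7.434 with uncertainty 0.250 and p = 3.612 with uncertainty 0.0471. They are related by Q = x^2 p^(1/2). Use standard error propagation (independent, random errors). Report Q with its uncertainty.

For a monomial Q ∝ x^2, p^(1/2), fractional errors add in quadrature:
  (2·δx/x)² = (2×0.0336)² = 0.00452;  (½·δp/p)² = (0.5×0.0130)² = 4.25e-05
δQ/Q = √(0.00457) = 0.0676
Q = 105.0, so δQ = 0.0676 × 105.0 = 7.10.

105.0 ± 7.10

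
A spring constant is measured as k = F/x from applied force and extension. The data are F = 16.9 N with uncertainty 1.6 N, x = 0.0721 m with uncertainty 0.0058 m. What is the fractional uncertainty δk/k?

Relative error in a monomial: (δk/k)² = Σ (nᵢ · δxᵢ/xᵢ)².
  (1·δF/F)² = (1×0.0947)² = 0.00896;  (-1·δx/x)² = (-1×0.0804)² = 0.00647
δk/k = √(0.0154) = 0.124

0.124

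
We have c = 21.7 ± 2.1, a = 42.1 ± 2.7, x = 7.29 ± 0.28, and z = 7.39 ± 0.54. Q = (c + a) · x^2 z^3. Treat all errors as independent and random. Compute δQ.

3.26e+05

Let u = c + a = 63.8. δu = √(δc² + δa²) = √(4.41 + 7.29) = 3.42, so δu/u = 0.0536.
Q is then a monomial in u, x, z:
δQ/Q = √((δu/u)² + (2·δx/x)² + (3·δz/z)²) = √(0.00287 + 0.00590 + 0.0481) = 0.238
Q = 1.37e+06, so δQ = 0.238 × 1.37e+06 = 3.26e+05.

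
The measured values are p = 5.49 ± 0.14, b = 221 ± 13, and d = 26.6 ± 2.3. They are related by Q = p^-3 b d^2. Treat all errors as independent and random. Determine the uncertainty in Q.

187

Since Q is a product/quotient, work with relative uncertainties:
  (-3·δp/p)² = (-3×0.0255)² = 0.00585;  (1·δb/b)² = (1×0.0588)² = 0.00346;  (2·δd/d)² = (2×0.0865)² = 0.0299
δQ/Q = √(0.0392) = 0.198
Q = 945, so δQ = 0.198 × 945 = 187.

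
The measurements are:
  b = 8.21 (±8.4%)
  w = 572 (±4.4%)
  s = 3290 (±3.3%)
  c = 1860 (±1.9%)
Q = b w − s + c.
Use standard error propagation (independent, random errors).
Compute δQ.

460

Let p = b·w = 4700. δp/p = √((1·δb/b)² + (1·δw/w)²) = √(0.00706 + 0.00194) = 0.0948, so δp = 445.
Q = p − s + c: δQ = √(δp² + δs² + δc²) = √(1.98e+05 + 11800 + 1250) = 460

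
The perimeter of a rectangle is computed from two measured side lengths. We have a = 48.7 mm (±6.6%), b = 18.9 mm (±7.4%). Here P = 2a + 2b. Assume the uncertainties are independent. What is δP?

7.01 mm

For a sum/difference, combine absolute errors in quadrature:
  (2·δa)² = 41.3;  (2·δb)² = 7.82
δP = √(49.1) = 7.01 mm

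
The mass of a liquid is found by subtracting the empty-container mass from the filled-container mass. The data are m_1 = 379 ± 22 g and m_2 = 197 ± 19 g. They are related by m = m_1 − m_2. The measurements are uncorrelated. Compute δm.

29.1 g

Sums and differences: (δm)² = Σ (cᵢ δxᵢ)².
  (δm_1)² = 484;  (δm_2)² = 361
δm = √(845) = 29.1 g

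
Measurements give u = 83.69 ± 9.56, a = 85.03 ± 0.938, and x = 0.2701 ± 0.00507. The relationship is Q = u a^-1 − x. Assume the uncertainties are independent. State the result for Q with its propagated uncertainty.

Let p = u·a^-1 = 0.9842. δp/p = √((1·δu/u)² + (-1·δa/a)²) = √(0.0130 + 0.000122) = 0.115, so δp = 0.113.
Q = p − x: δQ = √(δp² + δx²) = √(0.0128 + 2.57e-05) = 0.113
Q = 0.7141.

0.7141 ± 0.113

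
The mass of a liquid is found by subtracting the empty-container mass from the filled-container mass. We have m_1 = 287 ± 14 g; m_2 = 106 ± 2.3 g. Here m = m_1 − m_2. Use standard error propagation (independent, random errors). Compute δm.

Each term contributes (cᵢ δxᵢ)² to (δm)²:
  (δm_1)² = 196;  (δm_2)² = 5.29
δm = √(201) = 14.2 g

14.2 g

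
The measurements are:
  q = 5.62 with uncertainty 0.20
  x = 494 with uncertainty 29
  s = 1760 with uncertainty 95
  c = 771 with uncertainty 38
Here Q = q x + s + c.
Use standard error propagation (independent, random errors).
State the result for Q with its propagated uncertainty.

5310 ± 216

Let p = q·x = 2780. δp/p = √((1·δq/q)² + (1·δx/x)²) = √(0.00127 + 0.00345) = 0.0686, so δp = 191.
Q = p + s + c: δQ = √(δp² + δs² + δc²) = √(36300 + 9020 + 1440) = 216
Q = 5310.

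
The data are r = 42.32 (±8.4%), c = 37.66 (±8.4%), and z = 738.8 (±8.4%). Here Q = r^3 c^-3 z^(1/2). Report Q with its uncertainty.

38.57 ± 13.8

Products/powers → add relative errors in quadrature, weighted by exponent:
  (3·δr/r)² = (3×0.0840)² = 0.0635;  (-3·δc/c)² = (-3×0.0840)² = 0.0635;  (½·δz/z)² = (0.5×0.0840)² = 0.00176
δQ/Q = √(0.129) = 0.359
Q = 38.57, so δQ = 0.359 × 38.57 = 13.8.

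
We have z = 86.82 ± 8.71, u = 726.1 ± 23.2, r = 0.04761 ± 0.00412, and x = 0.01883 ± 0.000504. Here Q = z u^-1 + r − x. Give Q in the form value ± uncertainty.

0.1484 ± 0.0133

Let p = z·u^-1 = 0.1196. δp/p = √((1·δz/z)² + (-1·δu/u)²) = √(0.0101 + 0.00102) = 0.105, so δp = 0.0126.
Q = p + r − x: δQ = √(δp² + δr² + δx²) = √(0.000158 + 1.7e-05 + 2.54e-07) = 0.0133
Q = 0.1484.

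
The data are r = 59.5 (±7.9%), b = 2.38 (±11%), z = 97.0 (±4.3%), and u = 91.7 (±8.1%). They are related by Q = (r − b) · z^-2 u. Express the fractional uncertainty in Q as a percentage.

Let w = r − b = 57.1. δw = √(δr² + δb²) = √(22.1 + 0.0685) = 4.71, so δw/w = 0.0824.
Q is then a monomial in w, z, u:
δQ/Q = √((δw/w)² + (-2·δz/z)² + (1·δu/u)²) = √(0.00679 + 0.00740 + 0.00656) = 0.144

14.4%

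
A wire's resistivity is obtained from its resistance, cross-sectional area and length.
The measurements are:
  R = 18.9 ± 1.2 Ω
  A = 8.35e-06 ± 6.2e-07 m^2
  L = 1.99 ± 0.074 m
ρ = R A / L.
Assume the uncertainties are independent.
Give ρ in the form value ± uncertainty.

Products/powers → add relative errors in quadrature, weighted by exponent:
  (1·δR/R)² = (1×0.0635)² = 0.00403;  (1·δA/A)² = (1×0.0743)² = 0.00551;  (-1·δL/L)² = (-1×0.0372)² = 0.00138
δρ/ρ = √(0.0109) = 0.105
ρ = 7.93e-05 Ω·m, so δρ = 0.105 × 7.93e-05 = 8.29e-06 Ω·m.

(7.93 ± 0.829) × 10^-5 Ω·m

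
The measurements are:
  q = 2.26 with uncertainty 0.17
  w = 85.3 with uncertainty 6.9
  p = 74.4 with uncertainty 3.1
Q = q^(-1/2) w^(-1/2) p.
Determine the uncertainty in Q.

Q is a product of powers, so relative uncertainties combine in quadrature:
  (−½·δq/q)² = (-0.5×0.0752)² = 0.00141;  (−½·δw/w)² = (-0.5×0.0809)² = 0.00164;  (1·δp/p)² = (1×0.0417)² = 0.00174
δQ/Q = √(0.00479) = 0.0692
Q = 5.36, so δQ = 0.0692 × 5.36 = 0.371.

0.371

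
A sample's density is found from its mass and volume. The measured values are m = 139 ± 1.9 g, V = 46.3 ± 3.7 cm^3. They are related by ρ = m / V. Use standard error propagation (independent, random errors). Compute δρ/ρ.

Each factor contributes (exponent × relative error)² to (δρ/ρ)²:
  (1·δm/m)² = (1×0.0137)² = 0.000187;  (-1·δV/V)² = (-1×0.0799)² = 0.00639
δρ/ρ = √(0.00657) = 0.0811

0.0811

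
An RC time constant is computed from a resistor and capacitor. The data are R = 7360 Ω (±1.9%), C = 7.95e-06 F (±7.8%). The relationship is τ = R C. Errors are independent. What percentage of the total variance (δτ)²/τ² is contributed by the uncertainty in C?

94.4%

(δτ/τ)² = (1·δR/R)² + (1·δC/C)²
  R term: (1×0.0190)² = 0.000361
  C term: (1×0.0780)² = 0.00608
Total = 0.00645. Share from C = 0.00608/0.00645 = 0.944.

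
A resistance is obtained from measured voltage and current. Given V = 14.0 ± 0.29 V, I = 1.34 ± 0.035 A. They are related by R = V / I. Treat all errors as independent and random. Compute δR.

Relative error in a monomial: (δR/R)² = Σ (nᵢ · δxᵢ/xᵢ)².
  (1·δV/V)² = (1×0.0207)² = 0.000429;  (-1·δI/I)² = (-1×0.0261)² = 0.000682
δR/R = √(0.00111) = 0.0333
R = 10.4 Ω, so δR = 0.0333 × 10.4 = 0.348 Ω.

0.348 Ω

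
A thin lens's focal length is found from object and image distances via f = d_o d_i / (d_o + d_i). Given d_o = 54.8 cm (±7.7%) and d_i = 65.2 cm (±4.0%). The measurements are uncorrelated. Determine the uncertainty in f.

1.36 cm

∂f/∂d_o = (d_i/(d_o+d_i))² = 0.295;  ∂f/∂d_i = (d_o/(d_o+d_i))² = 0.209
δf = √((∂f/∂d_o · δd_o)² + (∂f/∂d_i · δd_i)²) = √(1.55 + 0.296) = 1.36 cm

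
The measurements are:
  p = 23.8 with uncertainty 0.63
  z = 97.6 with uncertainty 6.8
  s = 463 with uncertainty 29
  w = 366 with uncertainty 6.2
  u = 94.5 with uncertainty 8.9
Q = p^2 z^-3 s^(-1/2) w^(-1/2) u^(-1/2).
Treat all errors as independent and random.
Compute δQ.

Q is a product of powers, so relative uncertainties combine in quadrature:
  (2·δp/p)² = (2×0.0265)² = 0.00280;  (-3·δz/z)² = (-3×0.0697)² = 0.0437;  (−½·δs/s)² = (-0.5×0.0626)² = 0.000981;  (−½·δw/w)² = (-0.5×0.0169)² = 7.17e-05;  (−½·δu/u)² = (-0.5×0.0942)² = 0.00222
δQ/Q = √(0.0498) = 0.223
Q = 1.52e-07, so δQ = 0.223 × 1.52e-07 = 3.4e-08.

3.4e-08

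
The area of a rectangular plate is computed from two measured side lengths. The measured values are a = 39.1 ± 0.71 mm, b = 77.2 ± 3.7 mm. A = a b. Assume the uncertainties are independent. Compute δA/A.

0.0513

Relative error in a monomial: (δA/A)² = Σ (nᵢ · δxᵢ/xᵢ)².
  (1·δa/a)² = (1×0.0182)² = 0.000330;  (1·δb/b)² = (1×0.0479)² = 0.00230
δA/A = √(0.00263) = 0.0513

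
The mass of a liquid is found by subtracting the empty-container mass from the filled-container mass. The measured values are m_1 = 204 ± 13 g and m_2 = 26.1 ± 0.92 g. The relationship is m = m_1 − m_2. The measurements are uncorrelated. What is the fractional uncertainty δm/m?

0.0733

Sums and differences: (δm)² = Σ (cᵢ δxᵢ)².
  (δm_1)² = 169;  (δm_2)² = 0.846
δm = √(170) = 13.0 g
m = 178 g, so δm/m = 13.0/178 = 0.0733.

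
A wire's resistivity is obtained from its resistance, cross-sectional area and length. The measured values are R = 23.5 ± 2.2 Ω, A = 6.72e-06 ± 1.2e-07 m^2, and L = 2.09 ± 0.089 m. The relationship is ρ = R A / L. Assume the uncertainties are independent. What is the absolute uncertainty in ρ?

7.89e-06 Ω·m

Relative error in a monomial: (δρ/ρ)² = Σ (nᵢ · δxᵢ/xᵢ)².
  (1·δR/R)² = (1×0.0936)² = 0.00876;  (1·δA/A)² = (1×0.0179)² = 0.000319;  (-1·δL/L)² = (-1×0.0426)² = 0.00181
δρ/ρ = √(0.0109) = 0.104
ρ = 7.56e-05 Ω·m, so δρ = 0.104 × 7.56e-05 = 7.89e-06 Ω·m.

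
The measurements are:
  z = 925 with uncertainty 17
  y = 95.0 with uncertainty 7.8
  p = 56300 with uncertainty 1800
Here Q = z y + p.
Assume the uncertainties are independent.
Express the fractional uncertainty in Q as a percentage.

5.28%

Let w = z·y = 87900. δw/w = √((1·δz/z)² + (1·δy/y)²) = √(0.000338 + 0.00674) = 0.0841, so δw = 7390.
Q = w + p: δQ = √(δw² + δp²) = √(5.47e+07 + 3.24e+06) = 7610
Q = 1.44e+05, so δQ/Q = 7610/1.44e+05 = 0.0528.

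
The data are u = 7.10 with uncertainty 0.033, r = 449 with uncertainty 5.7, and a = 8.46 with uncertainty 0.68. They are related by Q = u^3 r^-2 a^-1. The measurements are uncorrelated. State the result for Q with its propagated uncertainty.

(2.10 ± 0.179) × 10^-4

Relative error in a monomial: (δQ/Q)² = Σ (nᵢ · δxᵢ/xᵢ)².
  (3·δu/u)² = (3×0.00465)² = 0.000194;  (-2·δr/r)² = (-2×0.0127)² = 0.000645;  (-1·δa/a)² = (-1×0.0804)² = 0.00646
δQ/Q = √(0.00730) = 0.0854
Q = 0.000210, so δQ = 0.0854 × 0.000210 = 1.79e-05.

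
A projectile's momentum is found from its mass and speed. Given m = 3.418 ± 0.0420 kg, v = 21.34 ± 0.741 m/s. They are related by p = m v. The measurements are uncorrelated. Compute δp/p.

0.0368

p is a product of powers, so relative uncertainties combine in quadrature:
  (1·δm/m)² = (1×0.0123)² = 0.000151;  (1·δv/v)² = (1×0.0347)² = 0.00121
δp/p = √(0.00136) = 0.0368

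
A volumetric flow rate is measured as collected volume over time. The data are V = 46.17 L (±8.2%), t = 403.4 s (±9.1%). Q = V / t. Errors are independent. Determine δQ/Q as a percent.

12.2%

Products/powers → add relative errors in quadrature, weighted by exponent:
  (1·δV/V)² = (1×0.0820)² = 0.00672;  (-1·δt/t)² = (-1×0.0910)² = 0.00828
δQ/Q = √(0.0150) = 0.122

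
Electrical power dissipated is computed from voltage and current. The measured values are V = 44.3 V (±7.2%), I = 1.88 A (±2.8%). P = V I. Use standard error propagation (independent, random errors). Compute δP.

6.43 W

Products/powers → add relative errors in quadrature, weighted by exponent:
  (1·δV/V)² = (1×0.0720)² = 0.00518;  (1·δI/I)² = (1×0.0280)² = 0.000784
δP/P = √(0.00597) = 0.0773
P = 83.3 W, so δP = 0.0773 × 83.3 = 6.43 W.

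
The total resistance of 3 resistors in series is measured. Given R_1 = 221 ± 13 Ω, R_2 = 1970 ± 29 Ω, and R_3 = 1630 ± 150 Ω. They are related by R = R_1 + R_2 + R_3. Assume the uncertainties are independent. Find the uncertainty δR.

R is a linear combination, so absolute uncertainties add in quadrature:
  (δR_1)² = 169;  (δR_2)² = 841;  (δR_3)² = 22500
δR = √(23500) = 153 Ω

153 Ω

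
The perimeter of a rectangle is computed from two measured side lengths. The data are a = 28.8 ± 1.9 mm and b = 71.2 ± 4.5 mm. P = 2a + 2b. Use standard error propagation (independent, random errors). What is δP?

Sums and differences: (δP)² = Σ (cᵢ δxᵢ)².
  (2·δa)² = 14.4;  (2·δb)² = 81.0
δP = √(95.4) = 9.77 mm

9.77 mm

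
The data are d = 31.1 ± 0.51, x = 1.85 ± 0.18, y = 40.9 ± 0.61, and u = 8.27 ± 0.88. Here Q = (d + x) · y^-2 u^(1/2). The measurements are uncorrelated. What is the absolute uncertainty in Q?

0.00358

Let w = d + x = 33.0. δw = √(δd² + δx²) = √(0.260 + 0.0324) = 0.541, so δw/w = 0.0164.
Q is then a monomial in w, y, u:
δQ/Q = √((δw/w)² + (-2·δy/y)² + (½·δu/u)²) = √(0.000269 + 0.000890 + 0.00283) = 0.0632
Q = 0.0566, so δQ = 0.0632 × 0.0566 = 0.00358.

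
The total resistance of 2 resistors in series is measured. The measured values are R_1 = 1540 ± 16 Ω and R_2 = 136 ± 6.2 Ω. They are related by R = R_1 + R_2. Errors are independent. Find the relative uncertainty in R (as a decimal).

R is a linear combination, so absolute uncertainties add in quadrature:
  (δR_1)² = 256;  (δR_2)² = 38.4
δR = √(294) = 17.2 Ω
R = 1680 Ω, so δR/R = 17.2/1680 = 0.0102.

0.0102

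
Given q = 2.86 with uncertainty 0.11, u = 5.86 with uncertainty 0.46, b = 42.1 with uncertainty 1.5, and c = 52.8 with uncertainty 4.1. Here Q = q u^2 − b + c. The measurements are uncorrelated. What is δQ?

16.5

Let p = q·u^2 = 98.2. δp/p = √((1·δq/q)² + (2·δu/u)²) = √(0.00148 + 0.0246) = 0.162, so δp = 15.9.
Q = p − b + c: δQ = √(δp² + δb² + δc²) = √(252 + 2.25 + 16.8) = 16.5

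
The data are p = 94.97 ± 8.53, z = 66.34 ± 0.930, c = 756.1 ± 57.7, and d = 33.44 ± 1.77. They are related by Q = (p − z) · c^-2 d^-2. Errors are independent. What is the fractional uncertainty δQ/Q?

Let u = p − z = 28.63. δu = √(δp² + δz²) = √(72.8 + 0.865) = 8.58, so δu/u = 0.300.
Q is then a monomial in u, c, d:
δQ/Q = √((δu/u)² + (-2·δc/c)² + (-2·δd/d)²) = √(0.0898 + 0.0233 + 0.0112) = 0.353

0.353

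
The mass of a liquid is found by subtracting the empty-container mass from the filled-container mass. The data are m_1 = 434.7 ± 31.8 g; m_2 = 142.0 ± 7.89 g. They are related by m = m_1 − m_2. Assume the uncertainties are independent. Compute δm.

For a sum/difference, combine absolute errors in quadrature:
  (δm_1)² = 1010;  (δm_2)² = 62.3
δm = √(1070) = 32.8 g

32.8 g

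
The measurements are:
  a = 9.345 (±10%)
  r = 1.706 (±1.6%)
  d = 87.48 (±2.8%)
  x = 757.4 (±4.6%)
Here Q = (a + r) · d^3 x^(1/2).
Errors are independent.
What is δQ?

2.47e+07

Let u = a + r = 11.05. δu = √(δa² + δr²) = √(0.873 + 0.000745) = 0.935, so δu/u = 0.0846.
Q is then a monomial in u, d, x:
δQ/Q = √((δu/u)² + (3·δd/d)² + (½·δx/x)²) = √(0.00716 + 0.00706 + 0.000529) = 0.121
Q = 2.036e+08, so δQ = 0.121 × 2.036e+08 = 2.47e+07.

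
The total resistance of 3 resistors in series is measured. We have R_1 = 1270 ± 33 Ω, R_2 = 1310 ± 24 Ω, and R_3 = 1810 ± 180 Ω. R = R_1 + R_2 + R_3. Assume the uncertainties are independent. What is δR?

185 Ω

Sums and differences: (δR)² = Σ (cᵢ δxᵢ)².
  (δR_1)² = 1090;  (δR_2)² = 576;  (δR_3)² = 32400
δR = √(34100) = 185 Ω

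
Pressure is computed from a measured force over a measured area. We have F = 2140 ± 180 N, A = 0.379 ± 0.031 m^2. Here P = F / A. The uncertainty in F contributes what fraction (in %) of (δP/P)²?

(δP/P)² = (1·δF/F)² + (-1·δA/A)²
  F term: (1×0.0841)² = 0.00707
  A term: (-1×0.0818)² = 0.00669
Total = 0.0138. Share from F = 0.00707/0.0138 = 0.514.

51.4%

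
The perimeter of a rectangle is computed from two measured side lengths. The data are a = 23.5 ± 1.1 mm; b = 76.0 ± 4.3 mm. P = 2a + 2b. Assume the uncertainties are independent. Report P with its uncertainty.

199 ± 8.88 mm

Absolute uncertainties add in quadrature for a linear combination:
  (2·δa)² = 4.84;  (2·δb)² = 74.0
δP = √(78.8) = 8.88 mm
P = 199 mm.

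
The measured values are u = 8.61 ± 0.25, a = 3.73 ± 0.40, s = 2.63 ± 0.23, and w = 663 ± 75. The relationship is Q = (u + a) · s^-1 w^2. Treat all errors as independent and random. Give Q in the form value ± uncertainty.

Let h = u + a = 12.3. δh = √(δu² + δa²) = √(0.0625 + 0.160) = 0.472, so δh/h = 0.0382.
Q is then a monomial in h, s, w:
δQ/Q = √((δh/h)² + (-1·δs/s)² + (2·δw/w)²) = √(0.00146 + 0.00765 + 0.0512) = 0.246
Q = 2.06e+06, so δQ = 0.246 × 2.06e+06 = 5.06e+05.

(2.06 ± 0.506) × 10^6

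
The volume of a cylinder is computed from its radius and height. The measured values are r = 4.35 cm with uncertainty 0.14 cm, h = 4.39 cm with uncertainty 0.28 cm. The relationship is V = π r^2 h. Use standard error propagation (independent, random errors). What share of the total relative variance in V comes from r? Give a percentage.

(δV/V)² = (2·δr/r)² + (1·δh/h)²
  r term: (2×0.0322)² = 0.00414
  h term: (1×0.0638)² = 0.00407
Total = 0.00821. Share from r = 0.00414/0.00821 = 0.505.

50.5%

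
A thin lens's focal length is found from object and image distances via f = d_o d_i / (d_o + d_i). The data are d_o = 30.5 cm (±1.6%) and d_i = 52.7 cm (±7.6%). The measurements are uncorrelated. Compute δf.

∂f/∂d_o = (d_i/(d_o+d_i))² = 0.401;  ∂f/∂d_i = (d_o/(d_o+d_i))² = 0.134
δf = √((∂f/∂d_o · δd_o)² + (∂f/∂d_i · δd_i)²) = √(0.0383 + 0.290) = 0.573 cm

0.573 cm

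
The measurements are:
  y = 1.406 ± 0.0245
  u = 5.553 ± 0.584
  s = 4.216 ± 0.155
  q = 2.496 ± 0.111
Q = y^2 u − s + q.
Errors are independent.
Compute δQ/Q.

0.133

Let p = y^2·u = 10.98. δp/p = √((2·δy/y)² + (1·δu/u)²) = √(0.00121 + 0.0111) = 0.111, so δp = 1.22.
Q = p − s + q: δQ = √(δp² + δs² + δq²) = √(1.48 + 0.0240 + 0.0123) = 1.23
Q = 9.257, so δQ/Q = 1.23/9.257 = 0.133.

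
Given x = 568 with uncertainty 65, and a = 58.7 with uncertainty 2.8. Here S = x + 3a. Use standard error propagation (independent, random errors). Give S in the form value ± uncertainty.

Each term contributes (cᵢ δxᵢ)² to (δS)²:
  (δx)² = 4220;  (3·δa)² = 70.6
δS = √(4300) = 65.5
S = 744.

744 ± 65.5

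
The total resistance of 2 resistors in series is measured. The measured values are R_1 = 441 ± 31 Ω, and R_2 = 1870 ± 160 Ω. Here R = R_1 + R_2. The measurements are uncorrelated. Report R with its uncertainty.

2310 ± 163 Ω

R is a linear combination, so absolute uncertainties add in quadrature:
  (δR_1)² = 961;  (δR_2)² = 25600
δR = √(26600) = 163 Ω
R = 2310 Ω.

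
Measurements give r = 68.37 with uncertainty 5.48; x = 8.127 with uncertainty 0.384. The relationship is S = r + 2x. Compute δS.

5.53

Absolute uncertainties add in quadrature for a linear combination:
  (δr)² = 30.0;  (2·δx)² = 0.590
δS = √(30.6) = 5.53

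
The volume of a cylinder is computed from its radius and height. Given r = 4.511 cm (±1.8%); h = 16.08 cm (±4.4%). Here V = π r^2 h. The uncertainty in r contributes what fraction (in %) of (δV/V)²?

(δV/V)² = (2·δr/r)² + (1·δh/h)²
  r term: (2×0.0180)² = 0.00130
  h term: (1×0.0440)² = 0.00194
Total = 0.00323. Share from r = 0.00130/0.00323 = 0.401.

40.1%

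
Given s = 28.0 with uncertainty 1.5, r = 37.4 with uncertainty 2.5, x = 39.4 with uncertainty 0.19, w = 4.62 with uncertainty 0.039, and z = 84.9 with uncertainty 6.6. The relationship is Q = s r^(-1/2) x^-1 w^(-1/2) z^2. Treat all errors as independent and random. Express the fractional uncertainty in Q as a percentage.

For a monomial Q ∝ s, r^(-1/2), x^-1, w^(-1/2), z^2, fractional errors add in quadrature:
  (1·δs/s)² = (1×0.0536)² = 0.00287;  (−½·δr/r)² = (-0.5×0.0668)² = 0.00112;  (-1·δx/x)² = (-1×0.00482)² = 2.33e-05;  (−½·δw/w)² = (-0.5×0.00844)² = 1.78e-05;  (2·δz/z)² = (2×0.0777)² = 0.0242
δQ/Q = √(0.0282) = 0.168

16.8%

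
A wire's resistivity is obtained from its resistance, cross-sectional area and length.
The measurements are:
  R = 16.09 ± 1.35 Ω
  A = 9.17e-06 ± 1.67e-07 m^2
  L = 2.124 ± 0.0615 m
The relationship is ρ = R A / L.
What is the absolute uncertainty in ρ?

6.29e-06 Ω·m

Products/powers → add relative errors in quadrature, weighted by exponent:
  (1·δR/R)² = (1×0.0839)² = 0.00704;  (1·δA/A)² = (1×0.0182)² = 0.000332;  (-1·δL/L)² = (-1×0.0290)² = 0.000838
δρ/ρ = √(0.00821) = 0.0906
ρ = 6.947e-05 Ω·m, so δρ = 0.0906 × 6.947e-05 = 6.29e-06 Ω·m.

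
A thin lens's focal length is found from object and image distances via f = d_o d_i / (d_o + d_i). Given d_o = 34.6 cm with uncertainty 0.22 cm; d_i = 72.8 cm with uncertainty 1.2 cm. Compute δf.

∂f/∂d_o = (d_i/(d_o+d_i))² = 0.459;  ∂f/∂d_i = (d_o/(d_o+d_i))² = 0.104
δf = √((∂f/∂d_o · δd_o)² + (∂f/∂d_i · δd_i)²) = √(0.0102 + 0.0155) = 0.160 cm

0.160 cm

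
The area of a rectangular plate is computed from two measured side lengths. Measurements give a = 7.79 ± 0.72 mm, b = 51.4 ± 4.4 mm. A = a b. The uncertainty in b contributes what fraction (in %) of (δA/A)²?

(δA/A)² = (1·δa/a)² + (1·δb/b)²
  a term: (1×0.0924)² = 0.00854
  b term: (1×0.0856)² = 0.00733
Total = 0.0159. Share from b = 0.00733/0.0159 = 0.462.

46.2%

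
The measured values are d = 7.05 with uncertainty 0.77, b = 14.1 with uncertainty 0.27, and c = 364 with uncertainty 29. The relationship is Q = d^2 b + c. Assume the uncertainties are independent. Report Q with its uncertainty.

Let p = d^2·b = 701. δp/p = √((2·δd/d)² + (1·δb/b)²) = √(0.0477 + 0.000367) = 0.219, so δp = 154.
Q = p + c: δQ = √(δp² + δc²) = √(23600 + 841) = 156
Q = 1060.

1060 ± 156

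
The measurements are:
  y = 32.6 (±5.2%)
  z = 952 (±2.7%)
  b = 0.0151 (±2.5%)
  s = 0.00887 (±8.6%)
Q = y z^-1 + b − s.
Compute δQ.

0.00218

Let p = y·z^-1 = 0.0342. δp/p = √((1·δy/y)² + (-1·δz/z)²) = √(0.00270 + 0.000729) = 0.0586, so δp = 0.00201.
Q = p + b − s: δQ = √(δp² + δb² + δs²) = √(4.03e-06 + 1.43e-07 + 5.82e-07) = 0.00218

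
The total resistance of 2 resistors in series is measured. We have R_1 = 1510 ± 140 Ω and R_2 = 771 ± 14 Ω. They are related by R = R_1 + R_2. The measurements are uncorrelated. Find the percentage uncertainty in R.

6.17%

Each term contributes (cᵢ δxᵢ)² to (δR)²:
  (δR_1)² = 19600;  (δR_2)² = 196
δR = √(19800) = 141 Ω
R = 2280 Ω, so δR/R = 141/2280 = 0.0617.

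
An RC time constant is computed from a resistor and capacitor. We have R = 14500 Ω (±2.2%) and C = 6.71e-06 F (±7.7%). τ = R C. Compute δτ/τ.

For a monomial τ ∝ R, C, fractional errors add in quadrature:
  (1·δR/R)² = (1×0.0220)² = 0.000484;  (1·δC/C)² = (1×0.0770)² = 0.00593
δτ/τ = √(0.00641) = 0.0801

0.0801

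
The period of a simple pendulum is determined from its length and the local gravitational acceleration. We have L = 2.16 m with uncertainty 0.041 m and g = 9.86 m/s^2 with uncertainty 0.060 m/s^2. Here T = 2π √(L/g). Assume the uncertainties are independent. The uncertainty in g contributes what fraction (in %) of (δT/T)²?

(δT/T)² = (½·δL/L)² + (−½·δg/g)²
  L term: (0.5×0.0190)² = 9.01e-05
  g term: (-0.5×0.00609)² = 9.26e-06
Total = 9.93e-05. Share from g = 9.26e-06/9.93e-05 = 0.0932.

9.32%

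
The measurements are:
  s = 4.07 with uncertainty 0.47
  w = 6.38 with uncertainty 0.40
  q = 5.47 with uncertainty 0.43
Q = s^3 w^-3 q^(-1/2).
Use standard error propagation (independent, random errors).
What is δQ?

Products/powers → add relative errors in quadrature, weighted by exponent:
  (3·δs/s)² = (3×0.115)² = 0.120;  (-3·δw/w)² = (-3×0.0627)² = 0.0354;  (−½·δq/q)² = (-0.5×0.0786)² = 0.00154
δQ/Q = √(0.157) = 0.396
Q = 0.111, so δQ = 0.396 × 0.111 = 0.0440.

0.0440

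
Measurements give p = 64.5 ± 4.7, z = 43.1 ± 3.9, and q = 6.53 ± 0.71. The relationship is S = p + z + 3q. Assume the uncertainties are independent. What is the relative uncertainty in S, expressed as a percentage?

5.09%

Each term contributes (cᵢ δxᵢ)² to (δS)²:
  (δp)² = 22.1;  (δz)² = 15.2;  (3·δq)² = 4.54
δS = √(41.8) = 6.47
S = 127, so δS/S = 6.47/127 = 0.0509.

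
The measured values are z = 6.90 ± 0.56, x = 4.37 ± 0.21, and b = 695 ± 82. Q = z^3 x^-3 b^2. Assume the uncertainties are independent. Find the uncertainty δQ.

For a monomial Q ∝ z^3, x^-3, b^2, fractional errors add in quadrature:
  (3·δz/z)² = (3×0.0812)² = 0.0593;  (-3·δx/x)² = (-3×0.0481)² = 0.0208;  (2·δb/b)² = (2×0.118)² = 0.0557
δQ/Q = √(0.136) = 0.368
Q = 1.9e+06, so δQ = 0.368 × 1.9e+06 = 7.01e+05.

7.01e+05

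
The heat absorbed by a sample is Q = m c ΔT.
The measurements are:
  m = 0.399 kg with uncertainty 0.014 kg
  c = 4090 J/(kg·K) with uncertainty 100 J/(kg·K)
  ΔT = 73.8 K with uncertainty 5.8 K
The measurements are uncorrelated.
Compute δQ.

10800 J

Since Q is a product/quotient, work with relative uncertainties:
  (1·δm/m)² = (1×0.0351)² = 0.00123;  (1·δc/c)² = (1×0.0244)² = 0.000598;  (1·δΔT/ΔT)² = (1×0.0786)² = 0.00618
δQ/Q = √(0.00801) = 0.0895
Q = 1.2e+05 J, so δQ = 0.0895 × 1.2e+05 = 10800 J.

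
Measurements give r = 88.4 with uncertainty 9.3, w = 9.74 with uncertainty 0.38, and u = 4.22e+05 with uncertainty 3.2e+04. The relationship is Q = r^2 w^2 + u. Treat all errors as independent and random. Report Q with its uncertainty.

Let p = r^2·w^2 = 7.41e+05. δp/p = √((2·δr/r)² + (2·δw/w)²) = √(0.0443 + 0.00609) = 0.224, so δp = 1.66e+05.
Q = p + u: δQ = √(δp² + δu²) = √(2.77e+10 + 1.02e+09) = 1.69e+05
Q = 1.16e+06.

(1.16 ± 0.169) × 10^6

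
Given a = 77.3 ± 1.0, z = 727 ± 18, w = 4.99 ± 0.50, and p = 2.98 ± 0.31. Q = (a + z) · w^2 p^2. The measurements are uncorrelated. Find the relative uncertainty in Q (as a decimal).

Let u = a + z = 804. δu = √(δa² + δz²) = √(1.00 + 324) = 18.0, so δu/u = 0.0224.
Q is then a monomial in u, w, p:
δQ/Q = √((δu/u)² + (2·δw/w)² + (2·δp/p)²) = √(0.000502 + 0.0402 + 0.0433) = 0.290

0.290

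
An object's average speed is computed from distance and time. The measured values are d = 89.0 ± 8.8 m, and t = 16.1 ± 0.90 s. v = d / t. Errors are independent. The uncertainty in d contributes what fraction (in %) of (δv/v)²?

75.8%

(δv/v)² = (1·δd/d)² + (-1·δt/t)²
  d term: (1×0.0989)² = 0.00978
  t term: (-1×0.0559)² = 0.00312
Total = 0.0129. Share from d = 0.00978/0.0129 = 0.758.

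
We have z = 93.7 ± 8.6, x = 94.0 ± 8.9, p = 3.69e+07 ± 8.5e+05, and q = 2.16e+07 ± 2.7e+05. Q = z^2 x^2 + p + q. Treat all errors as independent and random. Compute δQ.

Let w = z^2·x^2 = 7.76e+07. δw/w = √((2·δz/z)² + (2·δx/x)²) = √(0.0337 + 0.0359) = 0.264, so δw = 2.05e+07.
Q = w + p + q: δQ = √(δw² + δp² + δq²) = √(4.19e+14 + 7.22e+11 + 7.29e+10) = 2.05e+07

2.05e+07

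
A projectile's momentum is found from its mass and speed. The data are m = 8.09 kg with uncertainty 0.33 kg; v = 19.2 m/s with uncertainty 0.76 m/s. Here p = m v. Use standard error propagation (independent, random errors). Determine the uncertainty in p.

8.83 kg·m/s

p is a product of powers, so relative uncertainties combine in quadrature:
  (1·δm/m)² = (1×0.0408)² = 0.00166;  (1·δv/v)² = (1×0.0396)² = 0.00157
δp/p = √(0.00323) = 0.0568
p = 155 kg·m/s, so δp = 0.0568 × 155 = 8.83 kg·m/s.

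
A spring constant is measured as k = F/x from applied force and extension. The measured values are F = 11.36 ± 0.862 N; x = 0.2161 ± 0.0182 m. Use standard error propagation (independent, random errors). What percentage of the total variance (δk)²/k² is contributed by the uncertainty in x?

(δk/k)² = (1·δF/F)² + (-1·δx/x)²
  F term: (1×0.0759)² = 0.00576
  x term: (-1×0.0842)² = 0.00709
Total = 0.0129. Share from x = 0.00709/0.0129 = 0.552.

55.2%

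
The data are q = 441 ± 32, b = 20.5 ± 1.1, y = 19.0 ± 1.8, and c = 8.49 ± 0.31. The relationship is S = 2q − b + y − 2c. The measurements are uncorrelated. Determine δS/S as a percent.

7.42%

S is a linear combination, so absolute uncertainties add in quadrature:
  (2·δq)² = 4100;  (δb)² = 1.21;  (δy)² = 3.24;  (2·δc)² = 0.384
δS = √(4100) = 64.0
S = 864, so δS/S = 64.0/864 = 0.0742.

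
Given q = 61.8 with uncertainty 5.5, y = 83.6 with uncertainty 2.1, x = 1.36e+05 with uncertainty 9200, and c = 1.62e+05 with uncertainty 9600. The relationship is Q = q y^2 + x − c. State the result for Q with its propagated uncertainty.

Let p = q·y^2 = 4.32e+05. δp/p = √((1·δq/q)² + (2·δy/y)²) = √(0.00792 + 0.00252) = 0.102, so δp = 44100.
Q = p + x − c: δQ = √(δp² + δx² + δc²) = √(1.95e+09 + 8.46e+07 + 9.22e+07) = 46100
Q = 4.06e+05.

(4.06 ± 0.461) × 10^5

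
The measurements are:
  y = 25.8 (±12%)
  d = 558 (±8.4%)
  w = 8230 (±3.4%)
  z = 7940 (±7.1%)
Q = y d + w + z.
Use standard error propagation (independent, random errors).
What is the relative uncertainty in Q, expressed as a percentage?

Let p = y·d = 14400. δp/p = √((1·δy/y)² + (1·δd/d)²) = √(0.0144 + 0.00706) = 0.146, so δp = 2110.
Q = p + w + z: δQ = √(δp² + δw² + δz²) = √(4.45e+06 + 78300 + 3.18e+05) = 2200
Q = 30600, so δQ/Q = 2200/30600 = 0.0720.

7.20%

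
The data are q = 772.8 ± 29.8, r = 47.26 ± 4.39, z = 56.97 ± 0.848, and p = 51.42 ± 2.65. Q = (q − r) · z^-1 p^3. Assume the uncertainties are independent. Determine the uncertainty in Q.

2.78e+05

Let u = q − r = 725.5. δu = √(δq² + δr²) = √(888 + 19.3) = 30.1, so δu/u = 0.0415.
Q is then a monomial in u, z, p:
δQ/Q = √((δu/u)² + (-1·δz/z)² + (3·δp/p)²) = √(0.00172 + 0.000222 + 0.0239) = 0.161
Q = 1.731e+06, so δQ = 0.161 × 1.731e+06 = 2.78e+05.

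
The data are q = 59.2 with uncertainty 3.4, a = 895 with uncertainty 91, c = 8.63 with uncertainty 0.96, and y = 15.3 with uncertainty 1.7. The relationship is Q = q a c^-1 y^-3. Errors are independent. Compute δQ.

0.635

Products/powers → add relative errors in quadrature, weighted by exponent:
  (1·δq/q)² = (1×0.0574)² = 0.00330;  (1·δa/a)² = (1×0.102)² = 0.0103;  (-1·δc/c)² = (-1×0.111)² = 0.0124;  (-3·δy/y)² = (-3×0.111)² = 0.111
δQ/Q = √(0.137) = 0.370
Q = 1.71, so δQ = 0.370 × 1.71 = 0.635.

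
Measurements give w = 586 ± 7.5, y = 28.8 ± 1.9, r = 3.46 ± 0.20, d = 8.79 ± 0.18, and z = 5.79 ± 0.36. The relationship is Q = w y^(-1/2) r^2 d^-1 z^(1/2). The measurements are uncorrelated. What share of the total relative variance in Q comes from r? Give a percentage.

(δQ/Q)² = (1·δw/w)² + (−½·δy/y)² + (2·δr/r)² + (-1·δd/d)² + (½·δz/z)²
  w term: (1×0.0128)² = 0.000164
  y term: (-0.5×0.0660)² = 0.00109
  r term: (2×0.0578)² = 0.0134
  d term: (-1×0.0205)² = 0.000419
  z term: (0.5×0.0622)² = 0.000966
Total = 0.0160. Share from r = 0.0134/0.0160 = 0.835.

83.5%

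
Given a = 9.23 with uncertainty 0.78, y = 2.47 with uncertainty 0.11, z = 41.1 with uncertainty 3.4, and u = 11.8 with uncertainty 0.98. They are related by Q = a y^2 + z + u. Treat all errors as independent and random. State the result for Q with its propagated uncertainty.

Let p = a·y^2 = 56.3. δp/p = √((1·δa/a)² + (2·δy/y)²) = √(0.00714 + 0.00793) = 0.123, so δp = 6.91.
Q = p + z + u: δQ = √(δp² + δz² + δu²) = √(47.8 + 11.6 + 0.960) = 7.77
Q = 109.

109 ± 7.77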